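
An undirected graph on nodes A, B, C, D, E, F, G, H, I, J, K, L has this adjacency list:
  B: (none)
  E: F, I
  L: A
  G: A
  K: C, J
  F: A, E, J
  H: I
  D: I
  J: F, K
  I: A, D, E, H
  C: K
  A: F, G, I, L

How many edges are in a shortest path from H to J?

Distance 0: H.
Distance 1: I.
Distance 2: A, D, E.
Distance 3: F, G, L.
Distance 4: J — contains J.

4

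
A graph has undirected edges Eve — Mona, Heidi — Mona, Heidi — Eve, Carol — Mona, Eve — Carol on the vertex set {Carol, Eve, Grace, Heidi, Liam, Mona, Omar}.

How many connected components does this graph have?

4

From Carol: component {Carol, Eve, Heidi, Mona}.
From Grace: component {Grace}.
From Liam: component {Liam}.
From Omar: component {Omar}.
That's 4 components.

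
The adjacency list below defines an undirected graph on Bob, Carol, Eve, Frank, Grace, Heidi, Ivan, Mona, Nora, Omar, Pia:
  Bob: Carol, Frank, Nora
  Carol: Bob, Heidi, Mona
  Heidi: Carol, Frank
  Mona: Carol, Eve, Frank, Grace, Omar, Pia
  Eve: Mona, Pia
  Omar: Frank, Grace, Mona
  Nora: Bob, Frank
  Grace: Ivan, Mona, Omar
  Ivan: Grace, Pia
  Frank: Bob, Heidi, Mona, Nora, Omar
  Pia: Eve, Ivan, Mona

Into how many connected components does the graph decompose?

From Bob: component {Bob, Carol, Eve, Frank, Grace, Heidi, Ivan, Mona, Nora, Omar, Pia}.
That's 1 component.

1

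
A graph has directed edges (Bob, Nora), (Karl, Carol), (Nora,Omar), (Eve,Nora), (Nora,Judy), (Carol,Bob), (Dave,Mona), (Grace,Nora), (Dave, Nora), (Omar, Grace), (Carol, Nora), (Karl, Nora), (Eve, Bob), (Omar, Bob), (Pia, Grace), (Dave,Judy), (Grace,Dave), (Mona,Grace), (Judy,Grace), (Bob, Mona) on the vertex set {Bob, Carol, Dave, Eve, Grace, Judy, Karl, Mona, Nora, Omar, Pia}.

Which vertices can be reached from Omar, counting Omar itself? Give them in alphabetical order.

Start at Omar.
Its neighbours: Bob, Grace.
Then their neighbours: Dave, Mona, Nora.
Then next layer: Judy.
Nothing further is reachable.

Bob, Dave, Grace, Judy, Mona, Nora, Omar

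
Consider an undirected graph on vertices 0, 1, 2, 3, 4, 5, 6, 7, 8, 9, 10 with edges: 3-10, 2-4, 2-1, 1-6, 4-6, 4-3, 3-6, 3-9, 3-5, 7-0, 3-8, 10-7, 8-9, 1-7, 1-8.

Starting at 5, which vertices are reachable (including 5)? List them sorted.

Start at 5.
Its neighbours: 3.
Then their neighbours: 4, 6, 8, 9, 10.
Then next layer: 1, 2, 7.
Then next layer: 0.
Every vertex is now reached.

0, 1, 2, 3, 4, 5, 6, 7, 8, 9, 10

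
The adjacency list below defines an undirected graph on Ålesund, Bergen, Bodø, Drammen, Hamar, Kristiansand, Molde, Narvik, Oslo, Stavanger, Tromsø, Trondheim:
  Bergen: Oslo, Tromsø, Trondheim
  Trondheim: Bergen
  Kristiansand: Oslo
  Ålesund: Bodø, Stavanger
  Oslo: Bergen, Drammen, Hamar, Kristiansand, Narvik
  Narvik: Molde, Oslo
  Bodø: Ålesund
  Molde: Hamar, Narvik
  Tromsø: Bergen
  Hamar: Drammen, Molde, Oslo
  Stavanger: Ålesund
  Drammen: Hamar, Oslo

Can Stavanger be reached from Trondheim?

No

Explore from Trondheim.
Distance 1: reach Bergen.
Distance 2: reach Oslo, Tromsø.
Distance 3: reach Drammen, Hamar, Kristiansand, Narvik.
Distance 4: reach Molde.
The search is exhausted without reaching Stavanger; it lies in a different component.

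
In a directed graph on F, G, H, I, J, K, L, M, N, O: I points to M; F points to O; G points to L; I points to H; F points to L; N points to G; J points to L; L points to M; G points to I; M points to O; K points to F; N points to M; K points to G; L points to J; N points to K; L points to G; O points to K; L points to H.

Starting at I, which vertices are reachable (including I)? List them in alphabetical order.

F, G, H, I, J, K, L, M, O

Start at I.
Its neighbours: H, M.
Then their neighbours: O.
Then next layer: K.
Then next layer: F, G.
Then next layer: L.
Then next layer: J.
Nothing further is reachable.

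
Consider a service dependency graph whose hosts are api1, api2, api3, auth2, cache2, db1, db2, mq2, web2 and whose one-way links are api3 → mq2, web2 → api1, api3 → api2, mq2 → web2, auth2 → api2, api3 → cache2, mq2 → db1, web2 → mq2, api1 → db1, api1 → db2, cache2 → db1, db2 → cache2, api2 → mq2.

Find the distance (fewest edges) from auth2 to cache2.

6

Distance 0: auth2.
Distance 1: api2.
Distance 2: mq2.
Distance 3: db1, web2.
Distance 4: api1.
Distance 5: db2.
Distance 6: cache2 — contains cache2.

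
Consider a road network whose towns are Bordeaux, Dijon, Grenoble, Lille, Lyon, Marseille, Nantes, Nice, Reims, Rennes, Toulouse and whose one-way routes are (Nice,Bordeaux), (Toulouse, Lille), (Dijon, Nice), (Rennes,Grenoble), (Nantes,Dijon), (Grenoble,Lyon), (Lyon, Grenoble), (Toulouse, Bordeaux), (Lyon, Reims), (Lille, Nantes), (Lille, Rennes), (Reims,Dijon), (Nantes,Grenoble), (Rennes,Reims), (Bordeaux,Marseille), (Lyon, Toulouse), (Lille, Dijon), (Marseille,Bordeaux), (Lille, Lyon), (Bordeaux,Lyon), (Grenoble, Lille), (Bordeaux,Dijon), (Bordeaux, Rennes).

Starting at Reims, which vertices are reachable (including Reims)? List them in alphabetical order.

Start at Reims.
Its neighbours: Dijon.
Then their neighbours: Nice.
Then next layer: Bordeaux.
Then next layer: Lyon, Marseille, Rennes.
Then next layer: Grenoble, Toulouse.
Then next layer: Lille.
Then next layer: Nantes.
Every vertex is now reached.

Bordeaux, Dijon, Grenoble, Lille, Lyon, Marseille, Nantes, Nice, Reims, Rennes, Toulouse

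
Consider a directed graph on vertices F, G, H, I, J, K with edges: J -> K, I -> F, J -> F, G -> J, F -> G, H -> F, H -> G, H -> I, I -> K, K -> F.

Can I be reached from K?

No

Explore from K.
Distance 1: reach F.
Distance 2: reach G.
Distance 3: reach J.
The search from K is exhausted; no directed path reaches I.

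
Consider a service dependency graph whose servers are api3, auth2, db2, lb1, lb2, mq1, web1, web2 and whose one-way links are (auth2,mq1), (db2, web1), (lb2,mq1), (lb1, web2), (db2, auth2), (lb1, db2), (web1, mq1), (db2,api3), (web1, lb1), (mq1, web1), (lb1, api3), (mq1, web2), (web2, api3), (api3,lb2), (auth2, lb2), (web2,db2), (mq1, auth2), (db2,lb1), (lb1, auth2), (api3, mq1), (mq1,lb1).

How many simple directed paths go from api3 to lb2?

api3→lb2
api3→mq1→auth2→lb2
api3→mq1→lb1→auth2→lb2
api3→mq1→lb1→db2→auth2→lb2
api3→mq1→lb1→web2→db2→auth2→lb2
api3→mq1→web1→lb1→auth2→lb2
api3→mq1→web1→lb1→db2→auth2→lb2
api3→mq1→web1→lb1→web2→db2→auth2→lb2
api3→mq1→web2→db2→auth2→lb2
api3→mq1→web2→db2→lb1→auth2→lb2
api3→mq1→web2→db2→web1→lb1→auth2→lb2

11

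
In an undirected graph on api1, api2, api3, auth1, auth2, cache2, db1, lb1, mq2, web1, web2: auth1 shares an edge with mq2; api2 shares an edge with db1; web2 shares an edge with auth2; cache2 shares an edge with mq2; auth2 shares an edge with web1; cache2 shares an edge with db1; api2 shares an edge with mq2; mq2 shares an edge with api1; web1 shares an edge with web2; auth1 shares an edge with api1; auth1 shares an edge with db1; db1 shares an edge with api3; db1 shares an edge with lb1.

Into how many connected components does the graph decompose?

From api1: component {api1, api2, api3, auth1, cache2, db1, lb1, mq2}.
From auth2: component {auth2, web1, web2}.
That's 2 components.

2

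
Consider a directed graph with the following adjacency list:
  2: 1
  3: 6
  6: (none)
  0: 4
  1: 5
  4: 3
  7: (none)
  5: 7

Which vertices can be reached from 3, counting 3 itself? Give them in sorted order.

3, 6

Start at 3.
Its neighbours: 6.
Nothing further is reachable.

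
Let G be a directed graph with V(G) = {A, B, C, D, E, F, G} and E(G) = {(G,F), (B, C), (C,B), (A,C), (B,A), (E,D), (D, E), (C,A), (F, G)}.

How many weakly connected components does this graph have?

3

From A: component {A, B, C}.
From D: component {D, E}.
From F: component {F, G}.
That's 3 components.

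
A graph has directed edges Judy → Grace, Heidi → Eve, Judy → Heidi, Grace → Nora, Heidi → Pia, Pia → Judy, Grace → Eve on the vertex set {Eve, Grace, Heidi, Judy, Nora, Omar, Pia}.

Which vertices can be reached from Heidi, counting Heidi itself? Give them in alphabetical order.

Start at Heidi.
Its neighbours: Eve, Pia.
Then their neighbours: Judy.
Then next layer: Grace.
Then next layer: Nora.
Nothing further is reachable.

Eve, Grace, Heidi, Judy, Nora, Pia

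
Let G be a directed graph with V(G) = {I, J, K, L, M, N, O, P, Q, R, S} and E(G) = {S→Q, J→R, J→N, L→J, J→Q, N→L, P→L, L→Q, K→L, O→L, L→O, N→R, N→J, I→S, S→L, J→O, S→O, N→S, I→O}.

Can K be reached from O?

No

Explore from O.
Distance 1: reach L.
Distance 2: reach J, Q.
Distance 3: reach N, R.
Distance 4: reach S.
The search from O is exhausted; no directed path reaches K.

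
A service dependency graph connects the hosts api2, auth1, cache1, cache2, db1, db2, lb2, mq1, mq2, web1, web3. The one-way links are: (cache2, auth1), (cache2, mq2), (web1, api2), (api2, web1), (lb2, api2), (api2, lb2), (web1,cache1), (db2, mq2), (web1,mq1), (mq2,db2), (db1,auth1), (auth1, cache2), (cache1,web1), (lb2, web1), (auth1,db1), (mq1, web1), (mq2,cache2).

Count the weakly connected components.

3

From api2: component {api2, cache1, lb2, mq1, web1}.
From auth1: component {auth1, cache2, db1, db2, mq2}.
From web3: component {web3}.
That's 3 components.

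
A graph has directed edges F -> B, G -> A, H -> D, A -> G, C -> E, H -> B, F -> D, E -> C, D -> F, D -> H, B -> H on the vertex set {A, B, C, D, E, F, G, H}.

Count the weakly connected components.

3

From A: component {A, G}.
From B: component {B, D, F, H}.
From C: component {C, E}.
That's 3 components.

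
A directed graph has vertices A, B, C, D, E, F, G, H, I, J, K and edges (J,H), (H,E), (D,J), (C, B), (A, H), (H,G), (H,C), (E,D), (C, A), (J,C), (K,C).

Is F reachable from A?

Explore from A.
Distance 1: reach H.
Distance 2: reach C, E, G.
Distance 3: reach B, D.
Distance 4: reach J.
The search from A is exhausted; no directed path reaches F.

No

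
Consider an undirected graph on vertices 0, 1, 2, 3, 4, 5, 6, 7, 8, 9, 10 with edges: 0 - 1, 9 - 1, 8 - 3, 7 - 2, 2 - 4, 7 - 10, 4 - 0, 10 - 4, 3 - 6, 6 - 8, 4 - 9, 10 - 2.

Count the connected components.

From 0: component {0, 1, 2, 4, 7, 9, 10}.
From 3: component {3, 6, 8}.
From 5: component {5}.
That's 3 components.

3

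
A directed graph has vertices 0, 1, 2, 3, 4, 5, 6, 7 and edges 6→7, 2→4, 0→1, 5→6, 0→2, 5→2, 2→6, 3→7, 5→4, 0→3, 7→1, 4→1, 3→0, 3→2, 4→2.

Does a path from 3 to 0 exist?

Yes

Explore from 3.
Distance 1: reach 0, 2, 7.
Found 0.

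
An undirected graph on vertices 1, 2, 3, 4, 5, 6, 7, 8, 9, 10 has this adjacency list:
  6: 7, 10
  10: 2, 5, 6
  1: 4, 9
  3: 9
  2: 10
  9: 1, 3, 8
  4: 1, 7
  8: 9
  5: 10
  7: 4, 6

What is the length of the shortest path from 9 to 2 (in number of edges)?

Distance 0: 9.
Distance 1: 1, 3, 8.
Distance 2: 4.
Distance 3: 7.
Distance 4: 6.
Distance 5: 10.
Distance 6: 2, 5 — contains 2.

6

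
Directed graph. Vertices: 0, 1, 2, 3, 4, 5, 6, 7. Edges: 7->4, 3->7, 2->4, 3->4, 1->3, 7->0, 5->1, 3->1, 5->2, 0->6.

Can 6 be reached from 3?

Explore from 3.
Distance 1: reach 1, 4, 7.
Distance 2: reach 0.
Distance 3: reach 6.
Found 6.

Yes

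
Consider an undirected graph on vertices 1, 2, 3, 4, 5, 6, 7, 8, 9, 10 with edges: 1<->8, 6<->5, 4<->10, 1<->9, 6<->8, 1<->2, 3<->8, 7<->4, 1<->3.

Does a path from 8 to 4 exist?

Explore from 8.
Distance 1: reach 1, 3, 6.
Distance 2: reach 2, 5, 9.
The search is exhausted without reaching 4; it lies in a different component.

No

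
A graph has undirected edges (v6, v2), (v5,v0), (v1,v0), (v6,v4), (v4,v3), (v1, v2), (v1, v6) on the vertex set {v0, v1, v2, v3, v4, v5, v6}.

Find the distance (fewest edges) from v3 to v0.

4

Distance 0: v3.
Distance 1: v4.
Distance 2: v6.
Distance 3: v1, v2.
Distance 4: v0 — contains v0.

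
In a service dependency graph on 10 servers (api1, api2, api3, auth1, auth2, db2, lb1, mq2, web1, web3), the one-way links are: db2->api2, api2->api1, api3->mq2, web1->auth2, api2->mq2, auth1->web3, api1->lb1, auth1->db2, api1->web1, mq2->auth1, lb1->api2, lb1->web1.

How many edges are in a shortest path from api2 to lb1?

2

Distance 0: api2.
Distance 1: api1, mq2.
Distance 2: auth1, lb1, web1 — contains lb1.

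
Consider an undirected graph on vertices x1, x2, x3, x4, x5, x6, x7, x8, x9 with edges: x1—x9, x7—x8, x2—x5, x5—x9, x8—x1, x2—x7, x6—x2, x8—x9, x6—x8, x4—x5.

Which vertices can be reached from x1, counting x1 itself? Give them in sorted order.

x1, x2, x4, x5, x6, x7, x8, x9

Start at x1.
Its neighbours: x8, x9.
Then their neighbours: x5, x6, x7.
Then next layer: x2, x4.
Nothing further is reachable.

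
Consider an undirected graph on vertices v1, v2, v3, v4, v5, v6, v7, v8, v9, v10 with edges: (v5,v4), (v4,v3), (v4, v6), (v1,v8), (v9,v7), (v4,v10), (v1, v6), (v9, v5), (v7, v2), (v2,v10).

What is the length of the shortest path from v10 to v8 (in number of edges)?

4

Distance 0: v10.
Distance 1: v2, v4.
Distance 2: v3, v5, v6, v7.
Distance 3: v1, v9.
Distance 4: v8 — contains v8.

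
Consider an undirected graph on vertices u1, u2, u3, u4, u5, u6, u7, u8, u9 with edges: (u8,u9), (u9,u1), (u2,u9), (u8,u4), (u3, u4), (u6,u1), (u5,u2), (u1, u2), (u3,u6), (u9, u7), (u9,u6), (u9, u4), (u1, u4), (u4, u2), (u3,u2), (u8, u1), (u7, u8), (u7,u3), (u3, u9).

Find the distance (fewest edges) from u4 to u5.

Distance 0: u4.
Distance 1: u1, u2, u3, u8, u9.
Distance 2: u5, u6, u7 — contains u5.

2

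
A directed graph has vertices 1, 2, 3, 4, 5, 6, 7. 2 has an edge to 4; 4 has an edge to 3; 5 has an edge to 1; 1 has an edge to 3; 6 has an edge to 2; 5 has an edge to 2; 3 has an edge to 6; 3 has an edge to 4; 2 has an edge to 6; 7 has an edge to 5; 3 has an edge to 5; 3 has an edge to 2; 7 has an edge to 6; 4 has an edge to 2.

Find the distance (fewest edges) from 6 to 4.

Distance 0: 6.
Distance 1: 2.
Distance 2: 4 — contains 4.

2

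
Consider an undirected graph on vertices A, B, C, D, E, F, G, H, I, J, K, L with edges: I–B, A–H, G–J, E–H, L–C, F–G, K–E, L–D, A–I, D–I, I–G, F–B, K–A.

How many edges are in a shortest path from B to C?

4

Distance 0: B.
Distance 1: F, I.
Distance 2: A, D, G.
Distance 3: H, J, K, L.
Distance 4: C, E — contains C.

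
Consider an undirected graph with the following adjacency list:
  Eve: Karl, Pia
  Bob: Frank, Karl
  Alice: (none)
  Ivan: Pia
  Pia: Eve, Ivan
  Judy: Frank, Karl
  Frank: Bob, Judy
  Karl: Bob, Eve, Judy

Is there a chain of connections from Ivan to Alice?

Explore from Ivan.
Distance 1: reach Pia.
Distance 2: reach Eve.
Distance 3: reach Karl.
Distance 4: reach Bob, Judy.
Distance 5: reach Frank.
The search is exhausted without reaching Alice; it lies in a different component.

No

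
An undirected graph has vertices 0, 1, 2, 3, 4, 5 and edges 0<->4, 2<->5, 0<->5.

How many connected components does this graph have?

From 0: component {0, 2, 4, 5}.
From 1: component {1}.
From 3: component {3}.
That's 3 components.

3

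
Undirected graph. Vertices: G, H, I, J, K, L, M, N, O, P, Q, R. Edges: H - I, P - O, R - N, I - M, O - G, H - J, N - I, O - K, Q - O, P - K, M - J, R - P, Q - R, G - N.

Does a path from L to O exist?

L has no edges, so nothing is reachable from it.

No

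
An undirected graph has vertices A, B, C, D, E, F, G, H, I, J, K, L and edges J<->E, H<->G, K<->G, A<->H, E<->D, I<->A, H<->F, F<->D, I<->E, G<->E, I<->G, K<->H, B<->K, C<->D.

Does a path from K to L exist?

No

Explore from K.
Distance 1: reach B, G, H.
Distance 2: reach A, E, F, I.
Distance 3: reach D, J.
Distance 4: reach C.
The search is exhausted without reaching L; it lies in a different component.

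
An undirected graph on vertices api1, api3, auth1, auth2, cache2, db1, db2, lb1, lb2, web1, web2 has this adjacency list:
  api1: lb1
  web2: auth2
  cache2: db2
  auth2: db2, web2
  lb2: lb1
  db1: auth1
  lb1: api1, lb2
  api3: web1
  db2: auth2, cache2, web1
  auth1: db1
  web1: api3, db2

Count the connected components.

3

From api1: component {api1, lb1, lb2}.
From api3: component {api3, auth2, cache2, db2, web1, web2}.
From auth1: component {auth1, db1}.
That's 3 components.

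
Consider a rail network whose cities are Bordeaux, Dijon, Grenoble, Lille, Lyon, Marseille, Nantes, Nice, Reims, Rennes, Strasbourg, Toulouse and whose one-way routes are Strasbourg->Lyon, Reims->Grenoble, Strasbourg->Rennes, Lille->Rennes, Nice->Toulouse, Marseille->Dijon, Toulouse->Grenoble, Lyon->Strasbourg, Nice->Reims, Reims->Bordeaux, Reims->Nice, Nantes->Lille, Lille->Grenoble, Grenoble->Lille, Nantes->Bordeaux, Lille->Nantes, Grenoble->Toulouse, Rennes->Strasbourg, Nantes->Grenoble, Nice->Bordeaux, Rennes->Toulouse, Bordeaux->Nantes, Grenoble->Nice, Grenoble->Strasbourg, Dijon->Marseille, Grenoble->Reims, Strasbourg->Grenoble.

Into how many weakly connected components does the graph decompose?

2

From Bordeaux: component {Bordeaux, Grenoble, Lille, Lyon, Nantes, Nice, Reims, Rennes, Strasbourg, Toulouse}.
From Dijon: component {Dijon, Marseille}.
That's 2 components.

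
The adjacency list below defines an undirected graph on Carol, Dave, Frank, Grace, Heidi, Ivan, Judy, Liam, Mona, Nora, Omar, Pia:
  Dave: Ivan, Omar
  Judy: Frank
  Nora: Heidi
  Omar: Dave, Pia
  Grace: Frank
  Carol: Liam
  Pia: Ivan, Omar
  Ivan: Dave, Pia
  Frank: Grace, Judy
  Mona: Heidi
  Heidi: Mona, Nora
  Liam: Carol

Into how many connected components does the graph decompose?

4

From Carol: component {Carol, Liam}.
From Dave: component {Dave, Ivan, Omar, Pia}.
From Frank: component {Frank, Grace, Judy}.
From Heidi: component {Heidi, Mona, Nora}.
That's 4 components.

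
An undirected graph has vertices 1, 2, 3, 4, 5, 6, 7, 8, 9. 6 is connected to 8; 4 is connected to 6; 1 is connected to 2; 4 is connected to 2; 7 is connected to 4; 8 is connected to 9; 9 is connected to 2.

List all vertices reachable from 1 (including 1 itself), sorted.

1, 2, 4, 6, 7, 8, 9

Start at 1.
Its neighbours: 2.
Then their neighbours: 4, 9.
Then next layer: 6, 7, 8.
Nothing further is reachable.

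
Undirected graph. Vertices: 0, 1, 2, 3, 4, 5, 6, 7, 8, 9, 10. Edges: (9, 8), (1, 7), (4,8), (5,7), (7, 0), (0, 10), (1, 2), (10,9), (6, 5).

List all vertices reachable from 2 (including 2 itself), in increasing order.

Start at 2.
Its neighbours: 1.
Then their neighbours: 7.
Then next layer: 0, 5.
Then next layer: 6, 10.
Then next layer: 9.
Then next layer: 8.
Then next layer: 4.
Nothing further is reachable.

0, 1, 2, 4, 5, 6, 7, 8, 9, 10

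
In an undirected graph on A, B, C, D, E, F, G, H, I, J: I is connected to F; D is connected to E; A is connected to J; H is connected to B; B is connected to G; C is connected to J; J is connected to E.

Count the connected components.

From A: component {A, C, D, E, J}.
From B: component {B, G, H}.
From F: component {F, I}.
That's 3 components.

3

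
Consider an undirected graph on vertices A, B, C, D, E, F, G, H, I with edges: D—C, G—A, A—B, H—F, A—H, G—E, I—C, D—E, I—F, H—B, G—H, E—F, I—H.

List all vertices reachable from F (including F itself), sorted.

A, B, C, D, E, F, G, H, I

Start at F.
Its neighbours: E, H, I.
Then their neighbours: A, B, C, D, G.
Every vertex is now reached.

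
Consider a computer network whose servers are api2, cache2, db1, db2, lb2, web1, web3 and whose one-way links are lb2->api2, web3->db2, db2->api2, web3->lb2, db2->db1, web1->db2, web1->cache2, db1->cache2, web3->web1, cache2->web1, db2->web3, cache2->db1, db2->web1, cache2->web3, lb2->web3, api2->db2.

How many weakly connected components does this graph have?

From api2: component {api2, cache2, db1, db2, lb2, web1, web3}.
That's 1 component.

1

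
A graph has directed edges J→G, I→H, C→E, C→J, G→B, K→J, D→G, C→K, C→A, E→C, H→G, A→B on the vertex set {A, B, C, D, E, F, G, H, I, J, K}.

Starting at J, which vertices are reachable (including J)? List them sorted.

Start at J.
Its neighbours: G.
Then their neighbours: B.
Nothing further is reachable.

B, G, J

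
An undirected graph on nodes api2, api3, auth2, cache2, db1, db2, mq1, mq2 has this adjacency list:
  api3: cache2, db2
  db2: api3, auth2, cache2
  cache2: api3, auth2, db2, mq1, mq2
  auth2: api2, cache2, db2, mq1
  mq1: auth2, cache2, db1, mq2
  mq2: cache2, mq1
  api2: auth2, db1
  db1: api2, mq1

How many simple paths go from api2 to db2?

api2–auth2–cache2–api3–db2
api2–auth2–cache2–db2
api2–auth2–db2
api2–auth2–mq1–cache2–api3–db2
api2–auth2–mq1–cache2–db2
api2–auth2–mq1–mq2–cache2–api3–db2
api2–auth2–mq1–mq2–cache2–db2
api2–db1–mq1–auth2–cache2–api3–db2
... and 8 more.

16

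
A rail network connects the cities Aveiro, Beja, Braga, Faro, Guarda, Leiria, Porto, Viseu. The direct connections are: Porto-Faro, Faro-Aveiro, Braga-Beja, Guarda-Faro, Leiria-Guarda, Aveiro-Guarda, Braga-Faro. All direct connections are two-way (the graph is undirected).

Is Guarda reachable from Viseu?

No

Viseu has no edges, so nothing is reachable from it.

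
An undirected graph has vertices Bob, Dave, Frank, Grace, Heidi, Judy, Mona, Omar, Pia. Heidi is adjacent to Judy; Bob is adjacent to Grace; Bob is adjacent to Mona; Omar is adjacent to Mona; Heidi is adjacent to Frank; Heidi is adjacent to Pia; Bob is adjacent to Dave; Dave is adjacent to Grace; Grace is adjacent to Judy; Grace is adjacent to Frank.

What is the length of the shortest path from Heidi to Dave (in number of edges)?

Distance 0: Heidi.
Distance 1: Frank, Judy, Pia.
Distance 2: Grace.
Distance 3: Bob, Dave — contains Dave.

3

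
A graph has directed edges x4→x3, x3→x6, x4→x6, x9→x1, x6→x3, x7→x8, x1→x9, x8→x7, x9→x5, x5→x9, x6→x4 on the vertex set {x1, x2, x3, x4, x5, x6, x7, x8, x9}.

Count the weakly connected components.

4

From x1: component {x1, x5, x9}.
From x2: component {x2}.
From x3: component {x3, x4, x6}.
From x7: component {x7, x8}.
That's 4 components.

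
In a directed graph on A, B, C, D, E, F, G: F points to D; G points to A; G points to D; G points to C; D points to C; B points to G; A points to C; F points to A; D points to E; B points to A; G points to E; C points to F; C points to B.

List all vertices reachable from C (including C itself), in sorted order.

Start at C.
Its neighbours: B, F.
Then their neighbours: A, D, G.
Then next layer: E.
Every vertex is now reached.

A, B, C, D, E, F, G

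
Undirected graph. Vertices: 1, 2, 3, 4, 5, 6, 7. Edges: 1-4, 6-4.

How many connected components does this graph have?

From 1: component {1, 4, 6}.
From 2: component {2}.
From 3: component {3}.
From 5: component {5}.
From 7: component {7}.
That's 5 components.

5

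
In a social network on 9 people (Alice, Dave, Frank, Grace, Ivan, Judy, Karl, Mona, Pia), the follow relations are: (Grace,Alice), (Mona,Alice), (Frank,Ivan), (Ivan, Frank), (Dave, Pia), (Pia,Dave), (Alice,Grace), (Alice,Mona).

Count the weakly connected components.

5

From Alice: component {Alice, Grace, Mona}.
From Dave: component {Dave, Pia}.
From Frank: component {Frank, Ivan}.
From Judy: component {Judy}.
From Karl: component {Karl}.
That's 5 components.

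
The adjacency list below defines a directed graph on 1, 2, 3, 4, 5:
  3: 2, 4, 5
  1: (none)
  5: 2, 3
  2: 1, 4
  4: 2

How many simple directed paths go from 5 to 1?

5→2→1
5→3→2→1
5→3→4→2→1

3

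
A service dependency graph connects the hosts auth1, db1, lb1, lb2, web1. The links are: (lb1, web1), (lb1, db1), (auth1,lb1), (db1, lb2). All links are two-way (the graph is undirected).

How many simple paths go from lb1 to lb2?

lb1–db1–lb2

1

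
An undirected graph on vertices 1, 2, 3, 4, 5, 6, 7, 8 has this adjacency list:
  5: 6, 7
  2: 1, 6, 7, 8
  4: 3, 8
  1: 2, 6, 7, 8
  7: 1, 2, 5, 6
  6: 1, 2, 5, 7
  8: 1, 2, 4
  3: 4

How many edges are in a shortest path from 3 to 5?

5

Distance 0: 3.
Distance 1: 4.
Distance 2: 8.
Distance 3: 1, 2.
Distance 4: 6, 7.
Distance 5: 5 — contains 5.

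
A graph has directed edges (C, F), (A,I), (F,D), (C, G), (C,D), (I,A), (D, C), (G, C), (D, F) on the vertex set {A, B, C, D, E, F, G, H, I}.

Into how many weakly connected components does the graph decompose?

From A: component {A, I}.
From B: component {B}.
From C: component {C, D, F, G}.
From E: component {E}.
From H: component {H}.
That's 5 components.

5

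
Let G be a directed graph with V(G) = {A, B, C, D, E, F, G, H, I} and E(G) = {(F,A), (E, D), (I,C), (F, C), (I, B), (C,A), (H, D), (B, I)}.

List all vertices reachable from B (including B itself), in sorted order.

A, B, C, I

Start at B.
Its neighbours: I.
Then their neighbours: C.
Then next layer: A.
Nothing further is reachable.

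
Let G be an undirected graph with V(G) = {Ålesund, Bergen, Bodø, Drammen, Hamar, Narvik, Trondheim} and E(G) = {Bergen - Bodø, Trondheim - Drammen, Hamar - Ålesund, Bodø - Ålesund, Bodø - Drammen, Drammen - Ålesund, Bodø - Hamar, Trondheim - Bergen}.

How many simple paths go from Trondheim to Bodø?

4

Trondheim–Bergen–Bodø
Trondheim–Drammen–Ålesund–Bodø
Trondheim–Drammen–Ålesund–Hamar–Bodø
Trondheim–Drammen–Bodø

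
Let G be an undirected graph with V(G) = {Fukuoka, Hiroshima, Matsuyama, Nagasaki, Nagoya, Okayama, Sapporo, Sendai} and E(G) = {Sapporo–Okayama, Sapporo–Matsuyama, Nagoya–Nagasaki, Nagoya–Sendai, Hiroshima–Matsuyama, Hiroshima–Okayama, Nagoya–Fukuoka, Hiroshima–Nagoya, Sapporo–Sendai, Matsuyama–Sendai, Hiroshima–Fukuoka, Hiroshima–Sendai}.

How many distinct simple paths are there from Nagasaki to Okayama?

16

Nagasaki–Nagoya–Fukuoka–Hiroshima–Matsuyama–Sapporo–Okayama
Nagasaki–Nagoya–Fukuoka–Hiroshima–Matsuyama–Sendai–Sapporo–Okayama
Nagasaki–Nagoya–Fukuoka–Hiroshima–Okayama
Nagasaki–Nagoya–Fukuoka–Hiroshima–Sendai–Matsuyama–Sapporo–Okayama
Nagasaki–Nagoya–Fukuoka–Hiroshima–Sendai–Sapporo–Okayama
Nagasaki–Nagoya–Hiroshima–Matsuyama–Sapporo–Okayama
Nagasaki–Nagoya–Hiroshima–Matsuyama–Sendai–Sapporo–Okayama
Nagasaki–Nagoya–Hiroshima–Okayama
... and 8 more.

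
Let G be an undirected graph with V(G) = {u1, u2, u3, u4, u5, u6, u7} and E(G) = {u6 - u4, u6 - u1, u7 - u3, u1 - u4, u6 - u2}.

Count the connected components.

From u1: component {u1, u2, u4, u6}.
From u3: component {u3, u7}.
From u5: component {u5}.
That's 3 components.

3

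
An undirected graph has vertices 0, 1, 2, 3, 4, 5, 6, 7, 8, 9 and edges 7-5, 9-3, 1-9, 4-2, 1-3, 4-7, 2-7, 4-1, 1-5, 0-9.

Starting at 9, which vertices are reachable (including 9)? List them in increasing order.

Start at 9.
Its neighbours: 0, 1, 3.
Then their neighbours: 4, 5.
Then next layer: 2, 7.
Nothing further is reachable.

0, 1, 2, 3, 4, 5, 7, 9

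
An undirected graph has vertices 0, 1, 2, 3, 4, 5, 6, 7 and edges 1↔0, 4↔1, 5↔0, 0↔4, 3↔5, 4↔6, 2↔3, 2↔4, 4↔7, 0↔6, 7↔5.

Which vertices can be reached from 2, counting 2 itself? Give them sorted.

0, 1, 2, 3, 4, 5, 6, 7

Start at 2.
Its neighbours: 3, 4.
Then their neighbours: 0, 1, 5, 6, 7.
Every vertex is now reached.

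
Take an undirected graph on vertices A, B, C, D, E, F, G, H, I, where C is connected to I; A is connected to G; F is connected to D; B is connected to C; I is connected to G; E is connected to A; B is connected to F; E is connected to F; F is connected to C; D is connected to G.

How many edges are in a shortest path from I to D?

2

Distance 0: I.
Distance 1: C, G.
Distance 2: A, B, D, F — contains D.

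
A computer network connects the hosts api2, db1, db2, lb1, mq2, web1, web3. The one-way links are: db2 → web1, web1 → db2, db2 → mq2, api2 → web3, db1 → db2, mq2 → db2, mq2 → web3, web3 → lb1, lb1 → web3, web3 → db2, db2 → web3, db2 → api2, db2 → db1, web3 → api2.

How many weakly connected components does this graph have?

From api2: component {api2, db1, db2, lb1, mq2, web1, web3}.
That's 1 component.

1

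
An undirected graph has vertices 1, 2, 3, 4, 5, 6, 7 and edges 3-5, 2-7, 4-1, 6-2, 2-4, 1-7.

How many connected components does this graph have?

From 1: component {1, 2, 4, 6, 7}.
From 3: component {3, 5}.
That's 2 components.

2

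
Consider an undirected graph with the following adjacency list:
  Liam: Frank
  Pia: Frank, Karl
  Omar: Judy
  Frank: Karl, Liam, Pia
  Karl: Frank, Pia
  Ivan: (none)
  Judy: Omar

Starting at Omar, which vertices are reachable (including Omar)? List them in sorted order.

Start at Omar.
Its neighbours: Judy.
Nothing further is reachable.

Judy, Omar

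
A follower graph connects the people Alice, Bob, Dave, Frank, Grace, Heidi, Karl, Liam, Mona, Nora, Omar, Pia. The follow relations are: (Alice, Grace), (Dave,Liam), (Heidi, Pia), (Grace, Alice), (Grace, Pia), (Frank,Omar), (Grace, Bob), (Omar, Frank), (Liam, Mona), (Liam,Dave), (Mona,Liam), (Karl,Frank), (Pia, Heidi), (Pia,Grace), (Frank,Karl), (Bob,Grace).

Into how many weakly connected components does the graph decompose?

From Alice: component {Alice, Bob, Grace, Heidi, Pia}.
From Dave: component {Dave, Liam, Mona}.
From Frank: component {Frank, Karl, Omar}.
From Nora: component {Nora}.
That's 4 components.

4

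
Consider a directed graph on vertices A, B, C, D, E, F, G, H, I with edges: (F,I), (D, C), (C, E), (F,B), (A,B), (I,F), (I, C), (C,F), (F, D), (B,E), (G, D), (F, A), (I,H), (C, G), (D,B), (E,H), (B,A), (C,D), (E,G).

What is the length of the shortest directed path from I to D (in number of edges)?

Distance 0: I.
Distance 1: C, F, H.
Distance 2: A, B, D, E, G — contains D.

2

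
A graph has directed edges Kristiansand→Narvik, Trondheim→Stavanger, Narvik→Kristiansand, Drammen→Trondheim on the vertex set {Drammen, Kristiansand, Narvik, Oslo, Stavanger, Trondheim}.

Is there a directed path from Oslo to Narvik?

Oslo has no outgoing edges, so nothing is reachable from it.

No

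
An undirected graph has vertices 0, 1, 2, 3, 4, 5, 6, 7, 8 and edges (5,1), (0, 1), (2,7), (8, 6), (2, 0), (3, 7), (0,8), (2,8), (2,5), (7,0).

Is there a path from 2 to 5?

Explore from 2.
Distance 1: reach 0, 5, 7, 8.
Found 5.

Yes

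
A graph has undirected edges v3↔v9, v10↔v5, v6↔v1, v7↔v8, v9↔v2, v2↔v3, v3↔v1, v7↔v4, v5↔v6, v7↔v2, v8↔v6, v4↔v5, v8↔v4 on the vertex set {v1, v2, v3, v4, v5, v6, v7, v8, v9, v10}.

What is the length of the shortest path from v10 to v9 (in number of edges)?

5

Distance 0: v10.
Distance 1: v5.
Distance 2: v4, v6.
Distance 3: v1, v7, v8.
Distance 4: v2, v3.
Distance 5: v9 — contains v9.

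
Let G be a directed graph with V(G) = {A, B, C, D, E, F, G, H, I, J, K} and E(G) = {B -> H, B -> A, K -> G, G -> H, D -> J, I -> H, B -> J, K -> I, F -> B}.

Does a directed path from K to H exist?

Yes

Explore from K.
Distance 1: reach G, I.
Distance 2: reach H.
Found H.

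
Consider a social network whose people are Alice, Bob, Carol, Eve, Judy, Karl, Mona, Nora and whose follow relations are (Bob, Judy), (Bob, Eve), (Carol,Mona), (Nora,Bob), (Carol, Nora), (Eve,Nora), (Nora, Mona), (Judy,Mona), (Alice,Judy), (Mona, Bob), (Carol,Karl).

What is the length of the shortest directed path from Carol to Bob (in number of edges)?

Distance 0: Carol.
Distance 1: Karl, Mona, Nora.
Distance 2: Bob — contains Bob.

2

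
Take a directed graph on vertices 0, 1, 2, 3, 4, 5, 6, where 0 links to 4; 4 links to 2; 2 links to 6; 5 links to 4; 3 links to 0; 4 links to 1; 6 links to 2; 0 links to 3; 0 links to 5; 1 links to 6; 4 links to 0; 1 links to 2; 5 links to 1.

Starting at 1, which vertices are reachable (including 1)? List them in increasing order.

Start at 1.
Its neighbours: 2, 6.
Nothing further is reachable.

1, 2, 6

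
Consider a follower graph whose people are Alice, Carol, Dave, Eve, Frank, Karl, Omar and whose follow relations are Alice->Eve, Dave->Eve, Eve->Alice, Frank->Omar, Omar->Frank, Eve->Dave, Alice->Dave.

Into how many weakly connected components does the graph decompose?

From Alice: component {Alice, Dave, Eve}.
From Carol: component {Carol}.
From Frank: component {Frank, Omar}.
From Karl: component {Karl}.
That's 4 components.

4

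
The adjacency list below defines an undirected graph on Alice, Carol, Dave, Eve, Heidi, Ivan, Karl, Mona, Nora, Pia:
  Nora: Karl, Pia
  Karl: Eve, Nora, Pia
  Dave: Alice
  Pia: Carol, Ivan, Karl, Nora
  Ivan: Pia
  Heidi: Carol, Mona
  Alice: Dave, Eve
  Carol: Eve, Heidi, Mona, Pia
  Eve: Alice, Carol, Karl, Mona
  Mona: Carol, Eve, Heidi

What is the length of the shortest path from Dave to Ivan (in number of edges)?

Distance 0: Dave.
Distance 1: Alice.
Distance 2: Eve.
Distance 3: Carol, Karl, Mona.
Distance 4: Heidi, Nora, Pia.
Distance 5: Ivan — contains Ivan.

5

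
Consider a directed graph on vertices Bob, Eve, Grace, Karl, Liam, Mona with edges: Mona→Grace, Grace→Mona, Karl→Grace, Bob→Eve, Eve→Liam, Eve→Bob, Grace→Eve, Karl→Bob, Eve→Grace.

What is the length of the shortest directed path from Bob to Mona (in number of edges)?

Distance 0: Bob.
Distance 1: Eve.
Distance 2: Grace, Liam.
Distance 3: Mona — contains Mona.

3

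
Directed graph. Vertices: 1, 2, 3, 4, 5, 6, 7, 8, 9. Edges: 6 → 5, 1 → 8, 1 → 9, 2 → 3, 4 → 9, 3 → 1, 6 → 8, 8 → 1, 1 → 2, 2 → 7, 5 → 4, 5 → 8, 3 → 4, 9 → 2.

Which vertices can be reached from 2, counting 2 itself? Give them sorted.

1, 2, 3, 4, 7, 8, 9

Start at 2.
Its neighbours: 3, 7.
Then their neighbours: 1, 4.
Then next layer: 8, 9.
Nothing further is reachable.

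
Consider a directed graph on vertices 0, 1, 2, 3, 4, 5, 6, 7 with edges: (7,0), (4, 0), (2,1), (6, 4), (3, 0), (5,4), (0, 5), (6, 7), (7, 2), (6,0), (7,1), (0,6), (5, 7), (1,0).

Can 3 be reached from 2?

No

Explore from 2.
Distance 1: reach 1.
Distance 2: reach 0.
Distance 3: reach 5, 6.
Distance 4: reach 4, 7.
The search from 2 is exhausted; no directed path reaches 3.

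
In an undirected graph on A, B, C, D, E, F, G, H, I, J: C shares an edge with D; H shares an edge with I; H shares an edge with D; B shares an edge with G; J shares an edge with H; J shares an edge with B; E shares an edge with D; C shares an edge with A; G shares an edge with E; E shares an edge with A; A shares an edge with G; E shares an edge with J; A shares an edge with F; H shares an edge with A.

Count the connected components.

1

From A: component {A, B, C, D, E, F, G, H, I, J}.
That's 1 component.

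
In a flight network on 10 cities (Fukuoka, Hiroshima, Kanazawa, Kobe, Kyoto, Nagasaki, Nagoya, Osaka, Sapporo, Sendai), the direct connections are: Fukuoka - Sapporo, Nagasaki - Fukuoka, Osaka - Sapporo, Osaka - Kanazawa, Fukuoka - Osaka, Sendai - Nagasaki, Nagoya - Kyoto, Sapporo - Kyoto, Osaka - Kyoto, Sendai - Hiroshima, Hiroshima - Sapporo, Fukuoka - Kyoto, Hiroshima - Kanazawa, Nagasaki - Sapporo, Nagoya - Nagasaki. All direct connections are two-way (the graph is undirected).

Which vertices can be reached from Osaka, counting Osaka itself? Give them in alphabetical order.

Start at Osaka.
Its neighbours: Fukuoka, Kanazawa, Kyoto, Sapporo.
Then their neighbours: Hiroshima, Nagasaki, Nagoya.
Then next layer: Sendai.
Nothing further is reachable.

Fukuoka, Hiroshima, Kanazawa, Kyoto, Nagasaki, Nagoya, Osaka, Sapporo, Sendai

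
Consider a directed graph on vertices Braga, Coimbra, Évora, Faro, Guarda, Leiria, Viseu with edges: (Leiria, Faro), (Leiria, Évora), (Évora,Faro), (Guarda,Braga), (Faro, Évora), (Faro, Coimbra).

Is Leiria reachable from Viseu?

No

Viseu has no outgoing edges, so nothing is reachable from it.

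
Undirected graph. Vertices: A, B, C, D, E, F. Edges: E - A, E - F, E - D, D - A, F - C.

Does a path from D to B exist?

No

Explore from D.
Distance 1: reach A, E.
Distance 2: reach F.
Distance 3: reach C.
The search is exhausted without reaching B; it lies in a different component.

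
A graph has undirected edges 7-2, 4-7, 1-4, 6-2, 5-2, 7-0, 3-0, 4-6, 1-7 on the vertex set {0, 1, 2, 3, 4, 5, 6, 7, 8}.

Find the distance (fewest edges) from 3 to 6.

Distance 0: 3.
Distance 1: 0.
Distance 2: 7.
Distance 3: 1, 2, 4.
Distance 4: 5, 6 — contains 6.

4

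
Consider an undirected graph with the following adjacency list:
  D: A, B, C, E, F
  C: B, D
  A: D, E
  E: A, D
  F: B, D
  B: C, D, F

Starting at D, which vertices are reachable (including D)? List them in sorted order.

Start at D.
Its neighbours: A, B, C, E, F.
Every vertex is now reached.

A, B, C, D, E, F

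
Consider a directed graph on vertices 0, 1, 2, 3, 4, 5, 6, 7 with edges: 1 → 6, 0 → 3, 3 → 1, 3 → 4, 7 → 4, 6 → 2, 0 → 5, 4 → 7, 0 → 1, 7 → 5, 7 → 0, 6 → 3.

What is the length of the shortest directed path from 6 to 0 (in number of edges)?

4

Distance 0: 6.
Distance 1: 2, 3.
Distance 2: 1, 4.
Distance 3: 7.
Distance 4: 0, 5 — contains 0.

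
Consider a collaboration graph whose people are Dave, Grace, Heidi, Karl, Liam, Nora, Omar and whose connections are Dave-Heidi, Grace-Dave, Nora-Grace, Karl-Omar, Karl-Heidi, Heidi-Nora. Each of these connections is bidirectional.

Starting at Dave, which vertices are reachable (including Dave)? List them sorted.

Dave, Grace, Heidi, Karl, Nora, Omar

Start at Dave.
Its neighbours: Grace, Heidi.
Then their neighbours: Karl, Nora.
Then next layer: Omar.
Nothing further is reachable.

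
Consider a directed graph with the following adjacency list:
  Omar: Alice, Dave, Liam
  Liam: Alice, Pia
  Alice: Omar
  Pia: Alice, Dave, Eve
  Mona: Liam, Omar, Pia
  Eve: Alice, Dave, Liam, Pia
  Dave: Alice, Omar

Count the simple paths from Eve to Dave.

8

Eve→Alice→Omar→Dave
Eve→Alice→Omar→Liam→Pia→Dave
Eve→Dave
Eve→Liam→Alice→Omar→Dave
Eve→Liam→Pia→Alice→Omar→Dave
Eve→Liam→Pia→Dave
Eve→Pia→Alice→Omar→Dave
Eve→Pia→Dave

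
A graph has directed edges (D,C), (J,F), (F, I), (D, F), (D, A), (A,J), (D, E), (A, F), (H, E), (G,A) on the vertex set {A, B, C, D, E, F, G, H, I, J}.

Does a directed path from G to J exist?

Explore from G.
Distance 1: reach A.
Distance 2: reach F, J.
Found J.

Yes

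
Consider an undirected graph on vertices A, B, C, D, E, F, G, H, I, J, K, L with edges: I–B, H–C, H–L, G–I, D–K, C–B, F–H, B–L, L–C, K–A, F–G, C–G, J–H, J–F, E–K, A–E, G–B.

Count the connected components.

2

From A: component {A, D, E, K}.
From B: component {B, C, F, G, H, I, J, L}.
That's 2 components.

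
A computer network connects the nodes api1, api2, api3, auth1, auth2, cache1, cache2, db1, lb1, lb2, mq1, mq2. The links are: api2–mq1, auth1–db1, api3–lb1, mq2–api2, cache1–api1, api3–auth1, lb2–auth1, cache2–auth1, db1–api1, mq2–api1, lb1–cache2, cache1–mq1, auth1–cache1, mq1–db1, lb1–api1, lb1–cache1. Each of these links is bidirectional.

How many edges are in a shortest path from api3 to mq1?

3

Distance 0: api3.
Distance 1: auth1, lb1.
Distance 2: api1, cache1, cache2, db1, lb2.
Distance 3: mq1, mq2 — contains mq1.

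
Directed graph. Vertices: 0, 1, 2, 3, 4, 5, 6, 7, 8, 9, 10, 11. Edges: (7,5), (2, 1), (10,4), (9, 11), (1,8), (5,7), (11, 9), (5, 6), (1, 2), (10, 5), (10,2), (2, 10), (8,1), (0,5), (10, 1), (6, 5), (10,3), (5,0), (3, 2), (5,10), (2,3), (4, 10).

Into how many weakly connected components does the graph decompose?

From 0: component {0, 1, 2, 3, 4, 5, 6, 7, 8, 10}.
From 9: component {9, 11}.
That's 2 components.

2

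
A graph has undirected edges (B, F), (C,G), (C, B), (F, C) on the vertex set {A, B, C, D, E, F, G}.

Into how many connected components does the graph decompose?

4

From A: component {A}.
From B: component {B, C, F, G}.
From D: component {D}.
From E: component {E}.
That's 4 components.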